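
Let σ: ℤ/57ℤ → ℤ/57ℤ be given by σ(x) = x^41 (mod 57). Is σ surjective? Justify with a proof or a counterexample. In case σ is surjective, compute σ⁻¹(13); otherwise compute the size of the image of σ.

40

Computing x^41 mod 57 for each x (by repeated squaring, reducing mod 57 at every step), the values σ(0), σ(1), …, σ(56) are: 0, 1, 32, 15, 55, 47, 24, 49, 50, 54, 22, 26, 27, 52, 29, 21, 4, 44, 18, 19, 20, 51, 34, 17, 9, 43, 11, 12, 16, 41, 45, 46, 14, 48, 40, 23, 6, 37, 38, 39, 13, 53, 36, 28, 5, 30, 31, 35, 3, 7, 8, 33, 10, 2, 42, 25, 56.
Every element of ℤ/57ℤ appears exactly once in this list, so σ is a bijection, and in particular surjective.
Since σ is surjective, we read off the preimage of 13 from the same table: σ(40) = 13, so σ⁻¹(13) = 40.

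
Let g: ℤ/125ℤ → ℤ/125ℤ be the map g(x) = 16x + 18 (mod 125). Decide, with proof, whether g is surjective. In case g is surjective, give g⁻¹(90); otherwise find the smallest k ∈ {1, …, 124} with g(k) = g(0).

Recall that g is surjective if every y in the codomain equals g(x) for some x in the domain.
Since gcd(16, 125) = 1, 16 is invertible modulo 125. Euclid's algorithm: 125 = 7·16 + 13, 16 = 1·13 + 3, 13 = 4·3 + 1; back-substituting gives 1 = 86·16 − 11·125, so 16⁻¹ ≡ 86 (mod 125).
Then y ↦ 86(y − 18) is a two-sided inverse to g, so every y ∈ ℤ/125ℤ has a preimage.
So g is surjective.
Since g is surjective, we find g⁻¹(90): we need 16x ≡ 90 − 18 ≡ 72 (mod 125). Using 16⁻¹ = 86: x ≡ 86·72 = 6192 = 49·125 + 67, so x = 67.
Check: g(67) = 16·67 + 18 = 1090 = 8·125 + 90 ≡ 90 (mod 125).

67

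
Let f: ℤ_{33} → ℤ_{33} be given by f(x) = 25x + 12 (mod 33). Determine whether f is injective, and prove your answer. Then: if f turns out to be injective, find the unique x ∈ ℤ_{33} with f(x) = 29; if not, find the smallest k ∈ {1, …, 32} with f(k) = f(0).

2

By definition, f is injective when f(u) = f(v) forces u = v.
If f(u) = f(v), then 25u ≡ 25v (mod 33). Because gcd(25, 33) = 1, we may cancel 25 to get u ≡ v (mod 33).
Thus f is injective.
We now compute 25⁻¹ mod 33 explicitly. Euclid's algorithm: 33 = 1·25 + 8, 25 = 3·8 + 1; back-substituting gives 1 = 4·25 − 3·33, so 25⁻¹ ≡ 4 (mod 33).
Since f is injective, we find f⁻¹(29): we need 25x ≡ 29 − 12 ≡ 17 (mod 33). Using 25⁻¹ = 4: x ≡ 4·17 = 68 = 2·33 + 2, so x = 2.
Check: f(2) = 25·2 + 12 = 62 = 1·33 + 29 ≡ 29 (mod 33).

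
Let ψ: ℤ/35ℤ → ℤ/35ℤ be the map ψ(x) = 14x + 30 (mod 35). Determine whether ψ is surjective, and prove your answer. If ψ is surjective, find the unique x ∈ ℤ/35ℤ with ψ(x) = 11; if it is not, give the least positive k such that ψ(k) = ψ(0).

Recall that ψ is surjective if every y in the codomain equals ψ(x) for some x in the domain.
Since gcd(14, 35) = 7, we have 14x ≡ 0 (mod 7) for all x, so ψ(x) ≡ 2 (mod 7).
But 0 ≢ 2 (mod 7), so 0 ∈ ℤ/35ℤ has no preimage. So ψ is not surjective.
Since ψ is not surjective, we find the least positive k with ψ(k) = ψ(0): this means 14k ≡ 0 (mod 35), i.e. 35 ∣ 14k. Since gcd(14, 35) = 7, dividing through by 7 this holds exactly when 5 ∣ 2k, and as gcd(2, 5) = 1, exactly when 5 ∣ k.
The smallest positive such k is 5.

5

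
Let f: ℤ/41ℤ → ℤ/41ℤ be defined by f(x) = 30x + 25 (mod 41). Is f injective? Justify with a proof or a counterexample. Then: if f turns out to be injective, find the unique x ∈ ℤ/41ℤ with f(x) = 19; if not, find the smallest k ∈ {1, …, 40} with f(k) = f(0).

8

Suppose f(u) = f(v) in ℤ/41ℤ. Then 30u + 25 ≡ 30v + 25 (mod 41), hence 30(u − v) ≡ 0 (mod 41).
Since gcd(30, 41) = 1, 30 is invertible modulo 41, hence u − v ≡ 0 (mod 41), i.e. u = v.
So f is injective.
We now compute 30⁻¹ mod 41 explicitly. Euclid's algorithm: 41 = 1·30 + 11, 30 = 2·11 + 8, 11 = 1·8 + 3, 8 = 2·3 + 2, 3 = 1·2 + 1; back-substituting gives 1 = 26·30 − 19·41, so 30⁻¹ ≡ 26 (mod 41).
Since f is injective, we find f⁻¹(19): we need 30x ≡ 19 − 25 ≡ 35 (mod 41). Using 30⁻¹ = 26: x ≡ 26·35 = 910 = 22·41 + 8, so x = 8.
Check: f(8) = 30·8 + 25 = 265 = 6·41 + 19 ≡ 19 (mod 41).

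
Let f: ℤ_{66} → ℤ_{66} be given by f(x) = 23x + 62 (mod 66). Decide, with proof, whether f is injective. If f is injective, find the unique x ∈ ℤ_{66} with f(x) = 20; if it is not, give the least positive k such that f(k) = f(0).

Suppose f(u) = f(v) in ℤ_{66}. Then 23u + 62 ≡ 23v + 62 (mod 66), therefore 23(u − v) ≡ 0 (mod 66).
Since gcd(23, 66) = 1, 23 is invertible modulo 66, hence u − v ≡ 0 (mod 66), i.e. u = v.
Hence f is injective.
We now compute 23⁻¹ mod 66 explicitly. Euclid's algorithm: 66 = 2·23 + 20, 23 = 1·20 + 3, 20 = 6·3 + 2, 3 = 1·2 + 1; back-substituting gives 1 = 23·23 − 8·66, so 23⁻¹ ≡ 23 (mod 66).
Since f is injective, we find f⁻¹(20): we need 23x ≡ 20 − 62 ≡ 24 (mod 66). Using 23⁻¹ = 23: x ≡ 23·24 = 552 = 8·66 + 24, so x = 24.
Check: f(24) = 23·24 + 62 = 614 = 9·66 + 20 ≡ 20 (mod 66).

24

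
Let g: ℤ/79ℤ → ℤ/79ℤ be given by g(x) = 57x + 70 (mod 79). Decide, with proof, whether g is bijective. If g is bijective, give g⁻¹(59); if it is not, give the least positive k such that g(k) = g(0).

Suppose g(x_1) = g(x_2) in ℤ/79ℤ. Then 57x_1 + 70 ≡ 57x_2 + 70 (mod 79), so 57(x_1 − x_2) ≡ 0 (mod 79).
Since gcd(57, 79) = 1, 57 is invertible modulo 79, hence x_1 − x_2 ≡ 0 (mod 79), i.e. x_1 = x_2.
We now compute 57⁻¹ mod 79 explicitly. Euclid's algorithm: 79 = 1·57 + 22, 57 = 2·22 + 13, 22 = 1·13 + 9, 13 = 1·9 + 4, 9 = 2·4 + 1; back-substituting gives 1 = 61·57 − 44·79, so 57⁻¹ ≡ 61 (mod 79).
For any y ∈ ℤ/79ℤ, x = 61(y − 70) mod 79 satisfies g(x) = 57·61(y − 70) + 70 ≡ y (since 57·61 ≡ 1 mod 79). So every y has a preimage.
Hence g is bijective.
Since g is bijective, we find g⁻¹(59): we need 57x ≡ 59 − 70 ≡ 68 (mod 79). Using 57⁻¹ = 61: x ≡ 61·68 = 4148 = 52·79 + 40, so x = 40.
Check: g(40) = 57·40 + 70 = 2350 = 29·79 + 59 ≡ 59 (mod 79).

40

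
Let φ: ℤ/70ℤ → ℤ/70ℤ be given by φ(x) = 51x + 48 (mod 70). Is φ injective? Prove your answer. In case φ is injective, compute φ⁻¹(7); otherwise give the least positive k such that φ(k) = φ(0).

Recall: φ is injective when φ(x_1) = φ(x_2) forces x_1 = x_2.
Suppose φ(x_1) = φ(x_2) in ℤ/70ℤ. Then 51x_1 + 48 ≡ 51x_2 + 48 (mod 70), hence 51(x_1 − x_2) ≡ 0 (mod 70).
Since gcd(51, 70) = 1, 51 is invertible modulo 70, thus x_1 − x_2 ≡ 0 (mod 70), i.e. x_1 = x_2.
So φ is injective.
We now compute 51⁻¹ mod 70 explicitly. Euclid's algorithm: 70 = 1·51 + 19, 51 = 2·19 + 13, 19 = 1·13 + 6, 13 = 2·6 + 1; back-substituting gives 1 = 11·51 − 8·70, so 51⁻¹ ≡ 11 (mod 70).
Since φ is injective, we find φ⁻¹(7): we need 51x ≡ 7 − 48 ≡ 29 (mod 70). Using 51⁻¹ = 11: x ≡ 11·29 = 319 = 4·70 + 39, so x = 39.
Check: φ(39) = 51·39 + 48 = 2037 = 29·70 + 7 ≡ 7 (mod 70).

39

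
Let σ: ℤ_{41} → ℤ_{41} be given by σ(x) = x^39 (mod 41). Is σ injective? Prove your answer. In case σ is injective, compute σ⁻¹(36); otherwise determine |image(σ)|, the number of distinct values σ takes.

Since 41 is prime, the nonzero elements of ℤ_{41} form a cyclic group of order 40.
As gcd(39, 40) = 1, raising to the 39th power is a bijection on this group: if s^39 ≡ t^39 then (st^{−1})^39 = 1, and the only element of order dividing gcd(39, 40) = 1 is 1, so s = t.
With σ(0) = 0 this makes σ injective on all of ℤ_{41}, hence bijective (finite equal-size domain and codomain). In particular σ is injective.
Since σ is injective, we find the preimage of 36. The inverse of x ↦ x^39 on (ℤ_{41})^× is x ↦ x^39, because 39·39 = 1521 = 38·40 + 1 ≡ 1 (mod 40) and x^{40} = 1 for x ≠ 0 (Fermat). So σ⁻¹(36) = 36^39 mod 41.
Repeated squaring mod 41: 36^1 ≡ 36, 36^2 ≡ 36² = 1296 ≡ 25, 36^4 ≡ 25² = 625 ≡ 10, 36^8 ≡ 10² = 100 ≡ 18, 36^16 ≡ 18² = 324 ≡ 37, 36^32 ≡ 37² = 1369 ≡ 16. Since 39 = 32 + 4 + 2 + 1, 36^39 ≡ 16·10·25·36: 16·10 = 160 ≡ 37, then 37·25 = 925 ≡ 23, then 23·36 = 828 ≡ 8. So 36^39 ≡ 8 (mod 41).
Hence σ⁻¹(36) = 8.

8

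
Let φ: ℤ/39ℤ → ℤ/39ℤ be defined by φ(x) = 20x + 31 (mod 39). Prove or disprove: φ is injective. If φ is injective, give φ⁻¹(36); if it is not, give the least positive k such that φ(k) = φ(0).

If φ(s) = φ(t), then 20s ≡ 20t (mod 39). Because gcd(20, 39) = 1, we may cancel 20 to get s ≡ t (mod 39).
Hence φ is injective.
We now compute 20⁻¹ mod 39 explicitly. Euclid's algorithm: 39 = 1·20 + 19, 20 = 1·19 + 1; back-substituting gives 1 = 2·20 − 1·39, so 20⁻¹ ≡ 2 (mod 39).
Since φ is injective, we find φ⁻¹(36): we need 20x ≡ 36 − 31 ≡ 5 (mod 39). Using 20⁻¹ = 2: x ≡ 2·5 = 10, so x = 10.
Check: φ(10) = 20·10 + 31 = 231 = 5·39 + 36 ≡ 36 (mod 39).

10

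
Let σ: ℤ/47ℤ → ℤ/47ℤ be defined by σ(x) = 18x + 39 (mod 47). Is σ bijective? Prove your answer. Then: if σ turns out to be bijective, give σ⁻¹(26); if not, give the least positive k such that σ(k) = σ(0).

28

Suppose σ(a) = σ(b) in ℤ/47ℤ. Then 18a + 39 ≡ 18b + 39 (mod 47), hence 18(a − b) ≡ 0 (mod 47).
Since gcd(18, 47) = 1, 18 is invertible modulo 47, hence a − b ≡ 0 (mod 47), i.e. a = b.
We now compute 18⁻¹ mod 47 explicitly. Euclid's algorithm: 47 = 2·18 + 11, 18 = 1·11 + 7, 11 = 1·7 + 4, 7 = 1·4 + 3, 4 = 1·3 + 1; back-substituting gives 1 = 34·18 − 13·47, so 18⁻¹ ≡ 34 (mod 47).
For any y ∈ ℤ/47ℤ, x = 34(y − 39) mod 47 satisfies σ(x) = 18·34(y − 39) + 39 ≡ y (since 18·34 ≡ 1 mod 47). So every y has a preimage.
Therefore σ is bijective.
Since σ is bijective, we find σ⁻¹(26): we need 18x ≡ 26 − 39 ≡ 34 (mod 47). Using 18⁻¹ = 34: x ≡ 34·34 = 1156 = 24·47 + 28, so x = 28.
Check: σ(28) = 18·28 + 39 = 543 = 11·47 + 26 ≡ 26 (mod 47).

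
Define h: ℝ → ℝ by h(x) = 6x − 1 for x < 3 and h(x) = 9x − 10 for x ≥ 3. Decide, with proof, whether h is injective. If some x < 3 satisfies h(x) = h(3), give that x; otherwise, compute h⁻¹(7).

4/3

Both pieces are strictly increasing (slopes 6 and 9), so each is injective on its own interval.
The left piece maps (−∞, 3) onto (−∞, 17); the right piece maps [3, ∞) onto [17, ∞).
These images are disjoint, so no value is attained by both pieces. So h is injective.
Because the two images are disjoint, no x < 3 has h(x) = h(3), so we compute h⁻¹(7): 7 lies in (−∞, 17), so solve 6x − 1 = 7: x = (7 + 1)/6 = 4/3.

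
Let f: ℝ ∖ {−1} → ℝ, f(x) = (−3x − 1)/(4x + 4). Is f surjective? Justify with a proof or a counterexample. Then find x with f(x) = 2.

-9/11

If f(x) = −3/4, cross-multiplying gives 4(−3x − 1) = −3(4x + 4), which simplifies to −4 = −12 — false.  So −3/4 has no preimage and f is not surjective.
Solving f(x) = 2: cross-multiplying gives −3x − 1 = 2(4x + 4), which rearranges to −11x = 9, so x = −9/11.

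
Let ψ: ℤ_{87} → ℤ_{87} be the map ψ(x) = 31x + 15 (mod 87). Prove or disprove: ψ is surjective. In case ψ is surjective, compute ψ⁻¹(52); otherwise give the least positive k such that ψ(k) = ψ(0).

Since gcd(31, 87) = 1, 31 is invertible modulo 87. Euclid's algorithm: 87 = 2·31 + 25, 31 = 1·25 + 6, 25 = 4·6 + 1; back-substituting gives 1 = 73·31 − 26·87, so 31⁻¹ ≡ 73 (mod 87).
For any y ∈ ℤ_{87}, x = 73(y − 15) mod 87 satisfies ψ(x) = 31·73(y − 15) + 15 ≡ y (since 31·73 ≡ 1 mod 87). So every y has a preimage.
Hence ψ is surjective.
Since ψ is surjective, we compute ψ⁻¹(52): solve 31x + 15 ≡ 52 (mod 87), i.e. 31x ≡ 37 (mod 87).
Multiplying by 31⁻¹ = 73 gives x ≡ 73·37 = 2701 = 31·87 + 4 ≡ 4 (mod 87).
Check: ψ(4) = 31·4 + 15 = 139 = 1·87 + 52 ≡ 52 (mod 87).

4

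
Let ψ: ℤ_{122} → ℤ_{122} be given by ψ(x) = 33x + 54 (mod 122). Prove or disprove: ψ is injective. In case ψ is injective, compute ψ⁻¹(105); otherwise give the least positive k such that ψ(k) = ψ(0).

If ψ(u) = ψ(v), then 33u ≡ 33v (mod 122). Because gcd(33, 122) = 1, we may cancel 33 to get u ≡ v (mod 122).
So ψ is injective.
We now compute 33⁻¹ mod 122 explicitly. Euclid's algorithm: 122 = 3·33 + 23, 33 = 1·23 + 10, 23 = 2·10 + 3, 10 = 3·3 + 1; back-substituting gives 1 = 37·33 − 10·122, so 33⁻¹ ≡ 37 (mod 122).
Since ψ is injective, we compute ψ⁻¹(105): solve 33x + 54 ≡ 105 (mod 122), i.e. 33x ≡ 51 (mod 122).
Multiplying by 33⁻¹ = 37 gives x ≡ 37·51 = 1887 = 15·122 + 57 ≡ 57 (mod 122).
Check: ψ(57) = 33·57 + 54 = 1935 = 15·122 + 105 ≡ 105 (mod 122).

57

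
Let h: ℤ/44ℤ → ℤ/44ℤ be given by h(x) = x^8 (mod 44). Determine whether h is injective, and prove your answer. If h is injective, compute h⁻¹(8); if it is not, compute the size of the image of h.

12

h(10): Repeated squaring mod 44: 10^1 ≡ 10, 10^2 ≡ 10² = 100 ≡ 12, 10^4 ≡ 12² = 144 ≡ 12, 10^8 ≡ 12² = 144 ≡ 12. So 10^8 ≡ 12 (mod 44).
h(12): Repeated squaring mod 44: 12^1 ≡ 12, 12^2 ≡ 12² = 144 ≡ 12, 12^4 ≡ 12² = 144 ≡ 12, 12^8 ≡ 12² = 144 ≡ 12. So 12^8 ≡ 12 (mod 44).
So h(10) = h(12) = 12 while 10 ≠ 12, therefore h is not injective.
Since h is not injective, we determine |image(h)|. Computing x^8 mod 44 for each x (by repeated squaring, reducing mod 44 at every step), the values h(0), h(1), …, h(43) are: 0, 1, 36, 5, 20, 37, 4, 9, 16, 25, 12, 33, 12, 25, 16, 9, 4, 37, 20, 5, 36, 1, 0, 1, 36, 5, 20, 37, 4, 9, 16, 25, 12, 33, 12, 25, 16, 9, 4, 37, 20, 5, 36, 1.
The distinct values are {0, 1, 4, 5, 9, 12, 16, 20, 25, 33, 36, 37}; there are 12 of them.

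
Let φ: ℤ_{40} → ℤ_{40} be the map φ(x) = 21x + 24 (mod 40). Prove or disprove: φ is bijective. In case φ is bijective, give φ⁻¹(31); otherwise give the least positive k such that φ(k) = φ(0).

Suppose φ(u) = φ(v) in ℤ_{40}. Then 21u + 24 ≡ 21v + 24 (mod 40), thus 21(u − v) ≡ 0 (mod 40).
Since gcd(21, 40) = 1, 21 is invertible modulo 40, thus u − v ≡ 0 (mod 40), i.e. u = v.
We now compute 21⁻¹ mod 40 explicitly. Euclid's algorithm: 40 = 1·21 + 19, 21 = 1·19 + 2, 19 = 9·2 + 1; back-substituting gives 1 = 21·21 − 11·40, so 21⁻¹ ≡ 21 (mod 40).
For any y ∈ ℤ_{40}, x = 21(y − 24) mod 40 satisfies φ(x) = 21·21(y − 24) + 24 ≡ y (since 21·21 ≡ 1 mod 40). So every y has a preimage.
Thus φ is bijective.
Since φ is bijective, we compute φ⁻¹(31): solve 21x + 24 ≡ 31 (mod 40), i.e. 21x ≡ 7 (mod 40).
Multiplying by 21⁻¹ = 21 gives x ≡ 21·7 = 147 = 3·40 + 27 ≡ 27 (mod 40).
Check: φ(27) = 21·27 + 24 = 591 = 14·40 + 31 ≡ 31 (mod 40).

27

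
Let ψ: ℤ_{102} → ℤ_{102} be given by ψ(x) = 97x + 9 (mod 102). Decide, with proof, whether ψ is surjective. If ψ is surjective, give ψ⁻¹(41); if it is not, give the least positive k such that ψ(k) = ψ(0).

Recall: ψ is surjective if every y in the codomain equals ψ(x) for some x in the domain.
Since gcd(97, 102) = 1, 97 is invertible modulo 102. Euclid's algorithm: 102 = 1·97 + 5, 97 = 19·5 + 2, 5 = 2·2 + 1; back-substituting gives 1 = 61·97 − 58·102, so 97⁻¹ ≡ 61 (mod 102).
Then y ↦ 61(y − 9) is a two-sided inverse to ψ, so every y ∈ ℤ_{102} has a preimage.
So ψ is surjective.
Since ψ is surjective, we find ψ⁻¹(41): we need 97x ≡ 41 − 9 ≡ 32 (mod 102). Using 97⁻¹ = 61: x ≡ 61·32 = 1952 = 19·102 + 14, so x = 14.
Check: ψ(14) = 97·14 + 9 = 1367 = 13·102 + 41 ≡ 41 (mod 102).

14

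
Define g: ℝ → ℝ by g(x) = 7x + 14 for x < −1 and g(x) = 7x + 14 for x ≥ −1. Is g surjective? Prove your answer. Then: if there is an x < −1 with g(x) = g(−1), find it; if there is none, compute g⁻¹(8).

Both pieces are strictly increasing (slopes 7 and 7), so each is injective on its own interval.
The left piece maps (−∞, −1) onto (−∞, 7); the right piece maps [−1, ∞) onto [7, ∞).
These images together cover ℝ, so g is surjective.
Because the two images are disjoint, no x < −1 has g(x) = g(−1), so we compute g⁻¹(8): 8 lies in [7, ∞), so solve 7x + 14 = 8: x = (8 − 14)/7 = −6/7.

-6/7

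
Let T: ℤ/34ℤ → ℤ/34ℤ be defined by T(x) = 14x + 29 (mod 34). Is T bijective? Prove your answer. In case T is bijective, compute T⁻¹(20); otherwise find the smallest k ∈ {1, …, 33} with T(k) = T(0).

We have gcd(14, 34) = 2 > 1. Taking a = 0 and b = 17: T(0) = 29 and T(17) = 14·17 + 29 = 267 ≡ 29 (mod 34).
So T(0) = T(17) while 0 ≠ 17, therefore T is not injective, hence not bijective.
Since T is not bijective, we find the least positive k with T(k) = T(0): this means 14k ≡ 0 (mod 34), i.e. 34 ∣ 14k. Since gcd(14, 34) = 2, dividing through by 2 this holds exactly when 17 ∣ 7k, and as gcd(7, 17) = 1, exactly when 17 ∣ k.
The smallest positive such k is 17.

17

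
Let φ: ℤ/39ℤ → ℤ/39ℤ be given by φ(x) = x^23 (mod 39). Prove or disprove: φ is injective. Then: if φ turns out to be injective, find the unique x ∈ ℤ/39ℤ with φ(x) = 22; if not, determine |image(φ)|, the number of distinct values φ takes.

Computing x^23 mod 39 for each x (by repeated squaring, reducing mod 39 at every step), the values φ(0), φ(1), …, φ(38) are: 0, 1, 20, 9, 10, 8, 24, 28, 5, 3, 4, 32, 12, 13, 14, 33, 22, 23, 21, 37, 2, 18, 16, 17, 6, 25, 26, 27, 7, 35, 36, 34, 11, 15, 31, 29, 30, 19, 38.
Every element of ℤ/39ℤ appears exactly once in this list, so φ is a bijection, and in particular injective.
Since φ is injective, we read off the preimage of 22 from the same table: φ(16) = 22, so φ⁻¹(22) = 16.

16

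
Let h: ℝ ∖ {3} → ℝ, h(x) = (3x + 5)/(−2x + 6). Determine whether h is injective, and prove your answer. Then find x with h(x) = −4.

Suppose h(u) = h(v). Cross-multiplying: (3u + 5)(−2v + 6) = (3v + 5)(−2u + 6).
Expanding both sides and cancelling the symmetric terms leaves 28·(u − v) = 0. Since 28 ≠ 0, u = v. Hence h is injective.
Solving h(x) = −4: cross-multiplying gives 3x + 5 = −4(−2x + 6), which rearranges to −5x = −29, so x = 29/5.

29/5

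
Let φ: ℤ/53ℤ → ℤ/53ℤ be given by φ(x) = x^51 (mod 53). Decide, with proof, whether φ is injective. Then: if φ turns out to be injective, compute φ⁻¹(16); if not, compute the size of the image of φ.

10

Since 53 is prime, the nonzero elements of ℤ/53ℤ form a cyclic group of order 52.
As gcd(51, 52) = 1, raising to the 51st power is a bijection on this group: if u^51 ≡ v^51 then (uv^{−1})^51 = 1, and the only element of order dividing gcd(51, 52) = 1 is 1, so u = v.
With φ(0) = 0 this makes φ injective on all of ℤ/53ℤ, hence bijective (finite equal-size domain and codomain). In particular φ is injective.
Since φ is injective, we find the preimage of 16. The inverse of x ↦ x^51 on (ℤ/53ℤ)^× is x ↦ x^51, because 51·51 = 2601 = 50·52 + 1 ≡ 1 (mod 52) and x^{52} = 1 for x ≠ 0 (Fermat). So φ⁻¹(16) = 16^51 mod 53.
Repeated squaring mod 53: 16^1 ≡ 16, 16^2 ≡ 16² = 256 ≡ 44, 16^4 ≡ 44² = 1936 ≡ 28, 16^8 ≡ 28² = 784 ≡ 42, 16^16 ≡ 42² = 1764 ≡ 15, 16^32 ≡ 15² = 225 ≡ 13. Since 51 = 32 + 16 + 2 + 1, 16^51 ≡ 13·15·44·16: 13·15 = 195 ≡ 36, then 36·44 = 1584 ≡ 47, then 47·16 = 752 ≡ 10. So 16^51 ≡ 10 (mod 53).
Hence φ⁻¹(16) = 10.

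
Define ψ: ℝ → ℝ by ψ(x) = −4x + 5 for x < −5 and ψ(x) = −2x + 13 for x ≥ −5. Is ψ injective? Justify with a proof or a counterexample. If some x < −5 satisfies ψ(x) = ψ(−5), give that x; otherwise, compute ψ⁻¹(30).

Both pieces are strictly decreasing (slopes −4 and −2), so each is injective on its own interval.
The left piece maps (−∞, −5) onto (25, ∞); the right piece maps [−5, ∞) onto (−∞, 23].
These images are disjoint, so no value is attained by both pieces. So ψ is injective.
Because the two images are disjoint, no x < −5 has ψ(x) = ψ(−5), so we compute ψ⁻¹(30): 30 lies in (25, ∞), so solve −4x + 5 = 30: x = (30 − 5)/(−4) = −25/4.

-25/4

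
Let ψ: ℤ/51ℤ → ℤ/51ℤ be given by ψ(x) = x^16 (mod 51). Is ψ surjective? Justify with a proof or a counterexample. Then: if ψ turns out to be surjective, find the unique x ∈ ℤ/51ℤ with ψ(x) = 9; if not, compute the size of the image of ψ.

4

ψ(1) = 1^16 = 1.
ψ(2): Repeated squaring mod 51: 2^1 ≡ 2, 2^2 ≡ 2² = 4, 2^4 ≡ 4² = 16, 2^8 ≡ 16² = 256 ≡ 1, 2^16 ≡ 1² = 1. So 2^16 ≡ 1 (mod 51).
So ψ(1) = ψ(2) = 1 while 1 ≠ 2, thus ψ is not injective.
A non-injective map from the 51-element set ℤ/51ℤ to itself takes at most 50 distinct values, so it cannot be surjective. Hence ψ is not surjective.
Since ψ is not surjective, we determine |image(ψ)|. Computing x^16 mod 51 for each x (by repeated squaring, reducing mod 51 at every step), the values ψ(0), ψ(1), …, ψ(50) are: 0, 1, 1, 18, 1, 1, 18, 1, 1, 18, 1, 1, 18, 1, 1, 18, 1, 34, 18, 1, 1, 18, 1, 1, 18, 1, 1, 18, 1, 1, 18, 1, 1, 18, 34, 1, 18, 1, 1, 18, 1, 1, 18, 1, 1, 18, 1, 1, 18, 1, 1.
The distinct values are {0, 1, 18, 34}; there are 4 of them.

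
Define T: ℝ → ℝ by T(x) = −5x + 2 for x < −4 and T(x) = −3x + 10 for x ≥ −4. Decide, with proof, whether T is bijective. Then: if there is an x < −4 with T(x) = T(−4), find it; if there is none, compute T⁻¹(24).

-22/5

Both pieces are strictly decreasing (slopes −5 and −3), so each is injective on its own interval.
The left piece maps (−∞, −4) onto (22, ∞); the right piece maps [−4, ∞) onto (−∞, 22].
Since 22 = 22, the images partition ℝ: T is injective and surjective, hence bijective.
Because the two images are disjoint, no x < −4 has T(x) = T(−4), so we compute T⁻¹(24): 24 lies in (22, ∞), so solve −5x + 2 = 24: x = (24 − 2)/(−5) = −22/5.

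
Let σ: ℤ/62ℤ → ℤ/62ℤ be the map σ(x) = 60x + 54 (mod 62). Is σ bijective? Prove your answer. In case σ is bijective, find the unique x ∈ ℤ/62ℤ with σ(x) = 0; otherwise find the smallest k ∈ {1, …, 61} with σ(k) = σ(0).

31

By definition, σ is injective if σ(x_1) = σ(x_2) implies x_1 = x_2.
We have gcd(60, 62) = 2 > 1. Taking x_1 = 0 and x_2 = 31: σ(0) = 54 and σ(31) = 60·31 + 54 = 1914 ≡ 54 (mod 62).
So σ(0) = σ(31) while 0 ≠ 31, so σ is not injective, hence not bijective.
Since σ is not bijective, we find the least positive k with σ(k) = σ(0): this means 60k ≡ 0 (mod 62), i.e. 62 ∣ 60k. Since gcd(60, 62) = 2, dividing through by 2 this holds exactly when 31 ∣ 30k, and as gcd(30, 31) = 1, exactly when 31 ∣ k.
The smallest positive such k is 31.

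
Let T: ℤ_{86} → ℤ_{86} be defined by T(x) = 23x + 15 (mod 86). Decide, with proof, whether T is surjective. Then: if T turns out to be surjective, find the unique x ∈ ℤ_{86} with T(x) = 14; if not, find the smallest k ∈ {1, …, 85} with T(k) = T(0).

71

Recall: surjectivity means every element of the codomain has a preimage under T.
Since gcd(23, 86) = 1, 23 is invertible modulo 86. Euclid's algorithm: 86 = 3·23 + 17, 23 = 1·17 + 6, 17 = 2·6 + 5, 6 = 1·5 + 1; back-substituting gives 1 = 15·23 − 4·86, so 23⁻¹ ≡ 15 (mod 86).
Then y ↦ 15(y − 15) is a two-sided inverse to T, so every y ∈ ℤ_{86} has a preimage.
So T is surjective.
Since T is surjective, we find T⁻¹(14): we need 23x ≡ 14 − 15 ≡ 85 (mod 86). Using 23⁻¹ = 15: x ≡ 15·85 = 1275 = 14·86 + 71, so x = 71.
Check: T(71) = 23·71 + 15 = 1648 = 19·86 + 14 ≡ 14 (mod 86).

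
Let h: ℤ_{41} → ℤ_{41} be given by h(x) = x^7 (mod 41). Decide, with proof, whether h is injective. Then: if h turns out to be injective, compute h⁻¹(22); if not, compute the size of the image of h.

12

Since 41 is prime, the nonzero elements of ℤ_{41} form a cyclic group of order 40.
As gcd(7, 40) = 1, raising to the 7th power is a bijection on this group: if a^7 ≡ b^7 then (ab^{−1})^7 = 1, and the only element of order dividing gcd(7, 40) = 1 is 1, so a = b.
With h(0) = 0 this makes h injective on all of ℤ_{41}, hence bijective (finite equal-size domain and codomain). In particular h is injective.
Since h is injective, we find the preimage of 22. The inverse of x ↦ x^7 on (ℤ_{41})^× is x ↦ x^23, because 7·23 = 161 = 4·40 + 1 ≡ 1 (mod 40) and x^{40} = 1 for x ≠ 0 (Fermat). So h⁻¹(22) = 22^23 mod 41.
Repeated squaring mod 41: 22^1 ≡ 22, 22^2 ≡ 22² = 484 ≡ 33, 22^4 ≡ 33² = 1089 ≡ 23, 22^8 ≡ 23² = 529 ≡ 37, 22^16 ≡ 37² = 1369 ≡ 16. Since 23 = 16 + 4 + 2 + 1, 22^23 ≡ 16·23·33·22: 16·23 = 368 ≡ 40, then 40·33 = 1320 ≡ 8, then 8·22 = 176 ≡ 12. So 22^23 ≡ 12 (mod 41).
Hence h⁻¹(22) = 12.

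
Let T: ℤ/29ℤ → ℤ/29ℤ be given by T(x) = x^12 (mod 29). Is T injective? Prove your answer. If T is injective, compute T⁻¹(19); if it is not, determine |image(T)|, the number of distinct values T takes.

T(2): Repeated squaring mod 29: 2^1 ≡ 2, 2^2 ≡ 2² = 4, 2^4 ≡ 4² = 16, 2^8 ≡ 16² = 256 ≡ 24. Since 12 = 8 + 4, 2^12 ≡ 24·16: 24·16 = 384 ≡ 7. So 2^12 ≡ 7 (mod 29).
T(5): Repeated squaring mod 29: 5^1 ≡ 5, 5^2 ≡ 5² = 25, 5^4 ≡ 25² = 625 ≡ 16, 5^8 ≡ 16² = 256 ≡ 24. Since 12 = 8 + 4, 5^12 ≡ 24·16: 24·16 = 384 ≡ 7. So 5^12 ≡ 7 (mod 29).
So T(2) = T(5) = 7 while 2 ≠ 5, hence T is not injective.
Since T is not injective, we determine |image(T)|. Computing x^12 mod 29 for each x (by repeated squaring, reducing mod 29 at every step), the values T(0), T(1), …, T(28) are: 0, 1, 7, 16, 20, 7, 25, 16, 24, 24, 20, 23, 1, 23, 25, 25, 23, 1, 23, 20, 24, 24, 16, 25, 7, 20, 16, 7, 1.
The distinct values are {0, 1, 7, 16, 20, 23, 24, 25}; there are 8 of them.

8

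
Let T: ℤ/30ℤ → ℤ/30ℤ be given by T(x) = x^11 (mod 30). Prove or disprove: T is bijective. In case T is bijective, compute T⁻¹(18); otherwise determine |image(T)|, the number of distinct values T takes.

12

Computing x^11 mod 30 for each x (by repeated squaring, reducing mod 30 at every step), the values T(0), T(1), …, T(29) are: 0, 1, 8, 27, 4, 5, 6, 13, 2, 9, 10, 11, 18, 7, 14, 15, 16, 23, 12, 19, 20, 21, 28, 17, 24, 25, 26, 3, 22, 29.
Every element of ℤ/30ℤ appears exactly once in this list, so T is a bijection, and in particular bijective.
Since T is bijective, we read off the preimage of 18 from the same table: T(12) = 18, so T⁻¹(18) = 12.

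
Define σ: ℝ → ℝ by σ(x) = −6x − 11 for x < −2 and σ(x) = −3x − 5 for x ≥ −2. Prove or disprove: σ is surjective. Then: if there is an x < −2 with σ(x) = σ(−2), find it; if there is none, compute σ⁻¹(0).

-5/3

Both pieces are strictly decreasing (slopes −6 and −3), so each is injective on its own interval.
The left piece maps (−∞, −2) onto (1, ∞); the right piece maps [−2, ∞) onto (−∞, 1].
These images together cover ℝ, so σ is surjective.
Because the two images are disjoint, no x < −2 has σ(x) = σ(−2), so we compute σ⁻¹(0): 0 lies in (−∞, 1], so solve −3x − 5 = 0: x = (0 + 5)/(−3) = −5/3.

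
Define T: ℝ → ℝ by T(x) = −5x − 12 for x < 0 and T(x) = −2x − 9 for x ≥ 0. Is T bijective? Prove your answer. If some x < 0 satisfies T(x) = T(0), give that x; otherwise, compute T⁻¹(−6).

Both pieces are strictly decreasing (slopes −5 and −2), so each is injective on its own interval.
The left piece maps (−∞, 0) onto (−12, ∞); the right piece maps [0, ∞) onto (−∞, −9].
These images overlap. In particular T(0) = −9 (right piece), and solving −5x − 12 = −9 on the left piece gives x = −3/5 < 0.
So T(−3/5) = T(0) with −3/5 ≠ 0, and T is not injective, hence not bijective. This x = −3/5 is the requested value below 0.

-3/5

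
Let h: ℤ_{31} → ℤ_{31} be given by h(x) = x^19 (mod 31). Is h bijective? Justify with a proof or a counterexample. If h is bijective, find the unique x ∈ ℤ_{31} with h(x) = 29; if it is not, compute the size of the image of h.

Since 31 is prime, the nonzero elements of ℤ_{31} form a cyclic group of order 30.
As gcd(19, 30) = 1, raising to the 19th power is a bijection on this group: if s^19 ≡ t^19 then (st^{−1})^19 = 1, and the only element of order dividing gcd(19, 30) = 1 is 1, so s = t.
With h(0) = 0 this makes h injective on all of ℤ_{31}, hence bijective (finite equal-size domain and codomain). In particular h is bijective.
Since h is bijective, we find the preimage of 29. The inverse of x ↦ x^19 on (ℤ_{31})^× is x ↦ x^19, because 19·19 = 361 = 12·30 + 1 ≡ 1 (mod 30) and x^{30} = 1 for x ≠ 0 (Fermat). So h⁻¹(29) = 29^19 mod 31.
Repeated squaring mod 31: 29^1 ≡ 29, 29^2 ≡ 29² = 841 ≡ 4, 29^4 ≡ 4² = 16, 29^8 ≡ 16² = 256 ≡ 8, 29^16 ≡ 8² = 64 ≡ 2. Since 19 = 16 + 2 + 1, 29^19 ≡ 2·4·29: 2·4 = 8, then 8·29 = 232 ≡ 15. So 29^19 ≡ 15 (mod 31).
Hence h⁻¹(29) = 15.

15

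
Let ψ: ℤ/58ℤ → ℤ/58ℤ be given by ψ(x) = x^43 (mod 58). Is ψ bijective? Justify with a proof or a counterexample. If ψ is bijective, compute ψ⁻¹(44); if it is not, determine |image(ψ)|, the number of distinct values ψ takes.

Computing x^43 mod 58 for each x (by repeated squaring, reducing mod 58 at every step), the values ψ(0), ψ(1), …, ψ(57) are: 0, 1, 56, 55, 4, 5, 6, 7, 50, 9, 48, 47, 46, 13, 44, 43, 16, 41, 40, 39, 20, 37, 22, 23, 24, 25, 32, 31, 28, 29, 30, 27, 26, 33, 34, 35, 36, 21, 38, 19, 18, 17, 42, 15, 14, 45, 12, 11, 10, 49, 8, 51, 52, 53, 54, 3, 2, 57.
Every element of ℤ/58ℤ appears exactly once in this list, so ψ is a bijection, and in particular bijective.
Since ψ is bijective, we read off the preimage of 44 from the same table: ψ(14) = 44, so ψ⁻¹(44) = 14.

14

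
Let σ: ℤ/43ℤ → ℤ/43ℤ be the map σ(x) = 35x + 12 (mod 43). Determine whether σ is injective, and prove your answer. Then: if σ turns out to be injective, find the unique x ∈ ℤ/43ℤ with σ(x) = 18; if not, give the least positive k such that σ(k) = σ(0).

10

Recall that σ is injective when σ(s) = σ(t) forces s = t.
Suppose σ(s) = σ(t) in ℤ/43ℤ. Then 35s + 12 ≡ 35t + 12 (mod 43), hence 35(s − t) ≡ 0 (mod 43).
Since gcd(35, 43) = 1, 35 is invertible modulo 43, hence s − t ≡ 0 (mod 43), i.e. s = t.
Hence σ is injective.
We now compute 35⁻¹ mod 43 explicitly. Euclid's algorithm: 43 = 1·35 + 8, 35 = 4·8 + 3, 8 = 2·3 + 2, 3 = 1·2 + 1; back-substituting gives 1 = 16·35 − 13·43, so 35⁻¹ ≡ 16 (mod 43).
Since σ is injective, we compute σ⁻¹(18): solve 35x + 12 ≡ 18 (mod 43), i.e. 35x ≡ 6 (mod 43).
Multiplying by 35⁻¹ = 16 gives x ≡ 16·6 = 96 = 2·43 + 10 ≡ 10 (mod 43).
Check: σ(10) = 35·10 + 12 = 362 = 8·43 + 18 ≡ 18 (mod 43).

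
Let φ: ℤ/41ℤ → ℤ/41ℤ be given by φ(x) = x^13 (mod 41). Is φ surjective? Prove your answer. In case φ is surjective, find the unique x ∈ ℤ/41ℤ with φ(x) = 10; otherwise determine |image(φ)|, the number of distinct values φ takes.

Since 41 is prime, the nonzero elements of ℤ/41ℤ form a cyclic group of order 40.
As gcd(13, 40) = 1, raising to the 13th power is a bijection on this group: if s^13 ≡ t^13 then (st^{−1})^13 = 1, and the only element of order dividing gcd(13, 40) = 1 is 1, so s = t.
With φ(0) = 0 this makes φ injective on all of ℤ/41ℤ, hence bijective (finite equal-size domain and codomain). In particular φ is surjective.
Since φ is surjective, we find the preimage of 10. The inverse of x ↦ x^13 on (ℤ/41ℤ)^× is x ↦ x^37, because 13·37 = 481 = 12·40 + 1 ≡ 1 (mod 40) and x^{40} = 1 for x ≠ 0 (Fermat). So φ⁻¹(10) = 10^37 mod 41.
Repeated squaring mod 41: 10^1 ≡ 10, 10^2 ≡ 10² = 100 ≡ 18, 10^4 ≡ 18² = 324 ≡ 37, 10^8 ≡ 37² = 1369 ≡ 16, 10^16 ≡ 16² = 256 ≡ 10, 10^32 ≡ 10² = 100 ≡ 18. Since 37 = 32 + 4 + 1, 10^37 ≡ 18·37·10: 18·37 = 666 ≡ 10, then 10·10 = 100 ≡ 18. So 10^37 ≡ 18 (mod 41).
Hence φ⁻¹(10) = 18.

18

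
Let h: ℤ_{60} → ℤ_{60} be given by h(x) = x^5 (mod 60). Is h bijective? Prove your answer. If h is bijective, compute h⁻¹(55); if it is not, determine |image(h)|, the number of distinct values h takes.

h(0) = 0^5 = 0.
h(30): Repeated squaring mod 60: 30^1 ≡ 30, 30^2 ≡ 30² = 900 ≡ 0, 30^4 ≡ 0² = 0. Since 5 = 4 + 1, 30^5 ≡ 0·30: 0·30 = 0. So 30^5 ≡ 0 (mod 60).
So h(0) = h(30) = 0 while 0 ≠ 30, hence h is not injective, hence not bijective.
Since h is not bijective, we determine |image(h)|. Computing x^5 mod 60 for each x (by repeated squaring, reducing mod 60 at every step), the values h(0), h(1), …, h(59) are: 0, 1, 32, 3, 4, 5, 36, 7, 8, 9, 40, 11, 12, 13, 44, 15, 16, 17, 48, 19, 20, 21, 52, 23, 24, 25, 56, 27, 28, 29, 0, 31, 32, 33, 4, 35, 36, 37, 8, 39, 40, 41, 12, 43, 44, 45, 16, 47, 48, 49, 20, 51, 52, 53, 24, 55, 56, 57, 28, 59.
The distinct values are {0, 1, 3, 4, 5, 7, 8, 9, 11, 12, 13, 15, 16, 17, 19, 20, 21, 23, 24, 25, 27, 28, 29, 31, 32, 33, 35, 36, 37, 39, 40, 41, 43, 44, 45, 47, 48, 49, 51, 52, 53, 55, 56, 57, 59}; there are 45 of them.

45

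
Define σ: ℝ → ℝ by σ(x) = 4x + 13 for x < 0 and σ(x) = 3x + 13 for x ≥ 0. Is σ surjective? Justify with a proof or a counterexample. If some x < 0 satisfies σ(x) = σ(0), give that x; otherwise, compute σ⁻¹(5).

Both pieces are strictly increasing (slopes 4 and 3), so each is injective on its own interval.
The left piece maps (−∞, 0) onto (−∞, 13); the right piece maps [0, ∞) onto [13, ∞).
These images together cover ℝ, so σ is surjective.
Because the two images are disjoint, no x < 0 has σ(x) = σ(0), so we compute σ⁻¹(5): 5 lies in (−∞, 13), so solve 4x + 13 = 5: x = (5 − 13)/4 = −2.

-2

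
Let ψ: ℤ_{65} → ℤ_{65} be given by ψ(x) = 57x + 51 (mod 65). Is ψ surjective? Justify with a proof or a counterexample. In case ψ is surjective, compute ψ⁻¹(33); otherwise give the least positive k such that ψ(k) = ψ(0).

Since gcd(57, 65) = 1, 57 is invertible modulo 65. Euclid's algorithm: 65 = 1·57 + 8, 57 = 7·8 + 1; back-substituting gives 1 = 8·57 − 7·65, so 57⁻¹ ≡ 8 (mod 65).
For any y ∈ ℤ_{65}, x = 8(y − 51) mod 65 satisfies ψ(x) = 57·8(y − 51) + 51 ≡ y (since 57·8 ≡ 1 mod 65). So every y has a preimage.
Hence ψ is surjective.
Since ψ is surjective, we find ψ⁻¹(33): we need 57x ≡ 33 − 51 ≡ 47 (mod 65). Using 57⁻¹ = 8: x ≡ 8·47 = 376 = 5·65 + 51, so x = 51.
Check: ψ(51) = 57·51 + 51 = 2958 = 45·65 + 33 ≡ 33 (mod 65).

51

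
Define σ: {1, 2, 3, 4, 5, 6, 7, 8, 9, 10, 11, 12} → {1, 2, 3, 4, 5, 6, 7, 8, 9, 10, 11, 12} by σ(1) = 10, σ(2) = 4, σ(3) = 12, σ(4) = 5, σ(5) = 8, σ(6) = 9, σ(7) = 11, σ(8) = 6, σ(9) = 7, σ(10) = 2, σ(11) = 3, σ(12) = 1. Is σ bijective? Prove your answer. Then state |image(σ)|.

12

The values 10, 4, 12, 5, 8, 9, 11, 6, 7, 2, 3, 1 are a permutation of {1, 2, 3, 4, 5, 6, 7, 8, 9, 10, 11, 12}: each element appears exactly once.
So σ is injective and surjective, hence bijective.
The image of σ is {1, 2, 3, 4, 5, 6, 7, 8, 9, 10, 11, 12}, which has 12 elements.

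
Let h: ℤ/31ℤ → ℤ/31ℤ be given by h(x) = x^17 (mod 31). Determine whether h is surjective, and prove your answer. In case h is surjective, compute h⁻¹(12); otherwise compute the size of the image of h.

Since 31 is prime, the nonzero elements of ℤ/31ℤ form a cyclic group of order 30.
As gcd(17, 30) = 1, raising to the 17th power is a bijection on this group: if u^17 ≡ v^17 then (uv^{−1})^17 = 1, and the only element of order dividing gcd(17, 30) = 1 is 1, so u = v.
With h(0) = 0 this makes h injective on all of ℤ/31ℤ, hence bijective (finite equal-size domain and codomain). In particular h is surjective.
Since h is surjective, we find the preimage of 12. The inverse of x ↦ x^17 on (ℤ/31ℤ)^× is x ↦ x^23, because 17·23 = 391 = 13·30 + 1 ≡ 1 (mod 30) and x^{30} = 1 for x ≠ 0 (Fermat). So h⁻¹(12) = 12^23 mod 31.
Repeated squaring mod 31: 12^1 ≡ 12, 12^2 ≡ 12² = 144 ≡ 20, 12^4 ≡ 20² = 400 ≡ 28, 12^8 ≡ 28² = 784 ≡ 9, 12^16 ≡ 9² = 81 ≡ 19. Since 23 = 16 + 4 + 2 + 1, 12^23 ≡ 19·28·20·12: 19·28 = 532 ≡ 5, then 5·20 = 100 ≡ 7, then 7·12 = 84 ≡ 22. So 12^23 ≡ 22 (mod 31).
Hence h⁻¹(12) = 22.

22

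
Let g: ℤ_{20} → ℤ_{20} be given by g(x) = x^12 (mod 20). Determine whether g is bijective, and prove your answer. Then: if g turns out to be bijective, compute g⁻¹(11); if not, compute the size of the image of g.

g(1) = 1^12 = 1.
g(3): Repeated squaring mod 20: 3^1 ≡ 3, 3^2 ≡ 3² = 9, 3^4 ≡ 9² = 81 ≡ 1, 3^8 ≡ 1² = 1. Since 12 = 8 + 4, 3^12 ≡ 1·1: 1·1 = 1. So 3^12 ≡ 1 (mod 20).
So g(1) = g(3) = 1 while 1 ≠ 3, thus g is not injective, hence not bijective.
Since g is not bijective, we determine |image(g)|. Computing x^12 mod 20 for each x (by repeated squaring, reducing mod 20 at every step), the values g(0), g(1), …, g(19) are: 0, 1, 16, 1, 16, 5, 16, 1, 16, 1, 0, 1, 16, 1, 16, 5, 16, 1, 16, 1.
The distinct values are {0, 1, 5, 16}; there are 4 of them.

4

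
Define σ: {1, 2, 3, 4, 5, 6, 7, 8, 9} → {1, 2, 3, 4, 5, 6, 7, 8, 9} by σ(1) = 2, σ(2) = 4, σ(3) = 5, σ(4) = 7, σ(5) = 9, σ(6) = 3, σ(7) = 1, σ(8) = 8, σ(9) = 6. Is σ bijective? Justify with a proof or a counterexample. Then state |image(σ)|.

9

The values 2, 4, 5, 7, 9, 3, 1, 8, 6 are a permutation of {1, 2, 3, 4, 5, 6, 7, 8, 9}: each element appears exactly once.
So σ is injective and surjective, hence bijective.
The image of σ is {1, 2, 3, 4, 5, 6, 7, 8, 9}, which has 9 elements.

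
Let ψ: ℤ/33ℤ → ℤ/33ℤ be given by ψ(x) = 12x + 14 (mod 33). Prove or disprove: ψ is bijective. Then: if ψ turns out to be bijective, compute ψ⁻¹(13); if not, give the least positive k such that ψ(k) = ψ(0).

11

We have gcd(12, 33) = 3 > 1. Taking a = 0 and b = 11: ψ(0) = 14 and ψ(11) = 12·11 + 14 = 146 ≡ 14 (mod 33).
So ψ(0) = ψ(11) while 0 ≠ 11, therefore ψ is not injective, hence not bijective.
Since ψ is not bijective, we find the least positive k with ψ(k) = ψ(0): this means 12k ≡ 0 (mod 33), i.e. 33 ∣ 12k. Since gcd(12, 33) = 3, dividing through by 3 this holds exactly when 11 ∣ 4k, and as gcd(4, 11) = 1, exactly when 11 ∣ k.
The smallest positive such k is 11.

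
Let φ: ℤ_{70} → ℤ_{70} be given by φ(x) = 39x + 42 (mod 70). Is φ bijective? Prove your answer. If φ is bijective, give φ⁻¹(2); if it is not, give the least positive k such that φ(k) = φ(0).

If φ(u) = φ(v), then 39u ≡ 39v (mod 70). Because gcd(39, 70) = 1, we may cancel 39 to get u ≡ v (mod 70).
We now compute 39⁻¹ mod 70 explicitly. Euclid's algorithm: 70 = 1·39 + 31, 39 = 1·31 + 8, 31 = 3·8 + 7, 8 = 1·7 + 1; back-substituting gives 1 = 9·39 − 5·70, so 39⁻¹ ≡ 9 (mod 70).
Then y ↦ 9(y − 42) is a two-sided inverse to φ, so every y ∈ ℤ_{70} has a preimage.
Thus φ is bijective.
Since φ is bijective, we find φ⁻¹(2): we need 39x ≡ 2 − 42 ≡ 30 (mod 70). Using 39⁻¹ = 9: x ≡ 9·30 = 270 = 3·70 + 60, so x = 60.
Check: φ(60) = 39·60 + 42 = 2382 = 34·70 + 2 ≡ 2 (mod 70).

60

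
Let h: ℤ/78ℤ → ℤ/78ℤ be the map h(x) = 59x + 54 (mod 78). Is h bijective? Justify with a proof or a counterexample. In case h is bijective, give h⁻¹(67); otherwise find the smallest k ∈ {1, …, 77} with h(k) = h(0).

Suppose h(a) = h(b) in ℤ/78ℤ. Then 59a + 54 ≡ 59b + 54 (mod 78), so 59(a − b) ≡ 0 (mod 78).
Since gcd(59, 78) = 1, 59 is invertible modulo 78, hence a − b ≡ 0 (mod 78), i.e. a = b.
We now compute 59⁻¹ mod 78 explicitly. Euclid's algorithm: 78 = 1·59 + 19, 59 = 3·19 + 2, 19 = 9·2 + 1; back-substituting gives 1 = 41·59 − 31·78, so 59⁻¹ ≡ 41 (mod 78).
For any y ∈ ℤ/78ℤ, x = 41(y − 54) mod 78 satisfies h(x) = 59·41(y − 54) + 54 ≡ y (since 59·41 ≡ 1 mod 78). So every y has a preimage.
So h is bijective.
Since h is bijective, we compute h⁻¹(67): solve 59x + 54 ≡ 67 (mod 78), i.e. 59x ≡ 13 (mod 78).
Multiplying by 59⁻¹ = 41 gives x ≡ 41·13 = 533 = 6·78 + 65 ≡ 65 (mod 78).
Check: h(65) = 59·65 + 54 = 3889 = 49·78 + 67 ≡ 67 (mod 78).

65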